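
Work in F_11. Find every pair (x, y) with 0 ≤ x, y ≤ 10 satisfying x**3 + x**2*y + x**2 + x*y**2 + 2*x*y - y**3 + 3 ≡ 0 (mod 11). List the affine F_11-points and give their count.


Affine F_11-points: {(0, 9), (1, 9), (4, 1), (6, 1), (7, 7), (8, 7), (9, 5), (10, 1), (10, 2), (10, 7)}; count = 10.

For each of the 121 pairs (x, y) ∈ F_11², evaluate f(x, y) mod 11. Record the zeros.
  x = 0: [0↦3, 1↦2, 2↦6, 3↦9, 4↦5, 5↦10, 6↦7, 7↦1, 8↦8, 9↦0, 10↦4]  zeros at y ∈ {9}
  x = 1: [0↦5, 1↦8, 2↦7, 3↦7, 4↦2, 5↦8, 6↦8, 7↦7, 8↦10, 9↦0, 10↦4]  zeros at y ∈ {9}
  x = 2: [0↦4, 1↦2, 2↦9, 3↦8, 4↦4, 5↦2, 6↦7, 7↦2, 8↦3, 9↦4, 10↦10]  zeros at y ∈ ∅
  x = 3: [0↦6, 1↦1, 2↦7, 3↦7, 4↦6, 5↦9, 6↦10, 7↦3, 8↦4, 9↦7, 10↦6]  zeros at y ∈ ∅
  x = 4: [0↦6, 1↦0, 2↦7, 3↦10, 4↦3, 5↦2, 6↦1, 7↦5, 8↦8, 9↦4, 10↦9]  zeros at y ∈ {1}
  x = 5: [0↦10, 1↦5, 2↦4, 3↦1, 4↦1, 5↦9, 6↦8, 7↦3, 8↦10, 9↦1, 10↦3]  zeros at y ∈ ∅
  x = 6: [0↦2, 1↦0, 2↦4, 3↦8, 4↦6, 5↦3, 6↦4, 7↦3, 8↦5, 9↦4, 10↦5]  zeros at y ∈ {1}
  x = 7: [0↦10, 1↦2, 2↦2, 3↦4, 4↦2, 5↦1, 6↦6, 7↦0, 8↦10, 9↦8, 10↦10]  zeros at y ∈ {7}
  x = 8: [0↦7, 1↦6, 2↦4, 3↦6, 4↦6, 5↦9, 6↦9, 7↦0, 8↦9, 9↦8, 10↦2]  zeros at y ∈ {7}
  x = 9: [0↦10, 1↦7, 2↦5, 3↦9, 4↦2, 5↦0, 6↦8, 7↦9, 8↦8, 9↦10, 10↦9]  zeros at y ∈ {5}
  x = 10: [0↦3, 1↦0, 2↦0, 3↦8, 4↦7, 5↦2, 6↦9, 7↦0, 8↦2, 9↦9, 10↦4]  zeros at y ∈ {1, 2, 7}
Collecting zeros: affine points = {(0, 9), (1, 9), (4, 1), (6, 1), (7, 7), (8, 7), (9, 5), (10, 1), (10, 2), (10, 7)}.
Total count |C(F_11)_aff| = 10.


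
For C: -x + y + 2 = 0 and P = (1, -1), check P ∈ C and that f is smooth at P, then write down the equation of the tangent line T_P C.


Tangent line at P: -x + y + 2 = 0.

Step 1: f(1, -1) = 0, so P lies on C.
Step 2: partial derivatives
  f_x(x, y) = -1, f_y(x, y) = 1.
  f_x(P) = -1, f_y(P) = 1 (gradient nonzero, so P is smooth).
Step 3: tangent line at P: -1·(x − 1) + 1·(y − -1) = 0.
Expanding: -x + y + 2 = 0.


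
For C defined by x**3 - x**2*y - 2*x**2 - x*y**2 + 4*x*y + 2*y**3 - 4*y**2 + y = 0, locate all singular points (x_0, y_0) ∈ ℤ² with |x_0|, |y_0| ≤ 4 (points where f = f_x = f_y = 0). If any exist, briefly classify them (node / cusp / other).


Singular points: {(1, 1)}; classification: cusp.

Compute partial derivatives:
  f_x = 3*x**2 - 2*x*y - 4*x - y**2 + 4*y.
  f_y = -x**2 - 2*x*y + 4*x + 6*y**2 - 8*y + 1.
Scan x_0 ∈ {−4, ..., 4}. For each x_0, f_y(x_0, y) is a polynomial in y; find its integer roots y ∈ {−4, ..., 4}, then test f_x and f at those candidates.
  x = -4: f_y(-4, y) = 6*y**2 - 31; no integer root y with |y| ≤ 4.
  x = -3: f_y(-3, y) = 6*y**2 - 2*y - 20; vanishes at y ∈ {2}. (-3, 2): f_x = 55 ≠ 0.
  x = -2: f_y(-2, y) = 6*y**2 - 4*y - 11; no integer root y with |y| ≤ 4.
  x = -1: f_y(-1, y) = 6*y**2 - 6*y - 4; no integer root y with |y| ≤ 4.
  x = 0: f_y(0, y) = 6*y**2 - 8*y + 1; no integer root y with |y| ≤ 4.
  x = 1: f_y(1, y) = 6*y**2 - 10*y + 4; vanishes at y ∈ {1}. (1, 1): f_x = 0, f = 0 — SINGULAR.
  x = 2: f_y(2, y) = 6*y**2 - 12*y + 5; no integer root y with |y| ≤ 4.
  x = 3: f_y(3, y) = 6*y**2 - 14*y + 4; vanishes at y ∈ {2}. (3, 2): f_x = 7 ≠ 0.
  x = 4: f_y(4, y) = 6*y**2 - 16*y + 1; no integer root y with |y| ≤ 4.
Only singular point on the grid: (1, 1).
Classify: substitute x = 1 + u, y = 1 + v and expand: f = u**3 - u**2*v - u*v**2 + 2*v**3 + v**2.
No constant or linear terms (consistent with a singular point). Quadratic part: v**2. Cubic part: u**3 - u**2*v - u*v**2 + 2*v**3.
The quadratic part v**2 is a perfect square, so there is a single (double) tangent line v = 0, i.e. y = 1. Restricting the cubic part to that line (v = 0) leaves u**3 ≠ 0, so f is not divisible by v and the branch is v² ≈ -u**3 to lowest order — this is a cusp.
Classification: cusp.


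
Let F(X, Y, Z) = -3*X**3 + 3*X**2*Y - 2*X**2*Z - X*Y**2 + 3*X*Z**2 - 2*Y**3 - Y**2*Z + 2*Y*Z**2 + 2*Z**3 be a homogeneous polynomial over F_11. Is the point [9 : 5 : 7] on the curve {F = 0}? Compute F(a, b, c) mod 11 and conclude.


F(9,5,7) ≡ 7 (mod 11); P is NOT on the curve.

Evaluate F(9, 5, 7) term-by-term (mod 11).
  -3*X**3 ↦ -3·729·1·1 = -2187
  3*X**2*Y ↦ 3·81·5·1 = 1215
  -2*X**2*Z ↦ -2·81·1·7 = -1134
  -X*Y**2 ↦ -1·9·25·1 = -225
  3*X*Z**2 ↦ 3·9·1·49 = 1323
  -2*Y**3 ↦ -2·1·125·1 = -250
  -Y**2*Z ↦ -1·1·25·7 = -175
  2*Y*Z**2 ↦ 2·1·5·49 = 490
  2*Z**3 ↦ 2·1·1·343 = 686
Sum: F(9, 5, 7) = (-2187) + (1215) + (-1134) + (-225) + (1323) + (-250) + (-175) + (490) + (686) = -257.
Reducing mod 11: -257 ≡ 7 (mod 11).
Since F(a, b, c) ≡ 7 ≠ 0 (mod 11), P does NOT lie on the curve.


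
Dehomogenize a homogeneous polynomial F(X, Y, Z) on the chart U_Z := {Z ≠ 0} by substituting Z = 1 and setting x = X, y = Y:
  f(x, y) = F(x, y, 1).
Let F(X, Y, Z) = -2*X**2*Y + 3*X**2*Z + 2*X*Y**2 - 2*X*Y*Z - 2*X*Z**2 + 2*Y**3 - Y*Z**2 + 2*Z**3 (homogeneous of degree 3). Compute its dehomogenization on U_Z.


f(x, y) = -2*x**2*y + 3*x**2 + 2*x*y**2 - 2*x*y - 2*x + 2*y**3 - y + 2

On U_Z we set Z = 1. Each monomial c·X^i·Y^j·Z^k in F becomes c·x^i·y^j·1^k = c·x^i·y^j.
Substituting Z = 1: F(X, Y, 1) = -2*x**2*y + 3*x**2 + 2*x*y**2 - 2*x*y - 2*x + 2*y**3 - y + 2.
Note: deg(f) ≤ deg(F) = 3; strict inequality happens when F is divisible by Z (lost terms).


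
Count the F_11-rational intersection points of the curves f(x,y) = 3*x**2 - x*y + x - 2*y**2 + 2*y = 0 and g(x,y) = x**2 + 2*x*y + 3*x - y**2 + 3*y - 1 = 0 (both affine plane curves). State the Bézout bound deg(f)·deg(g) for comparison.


Common zeros: ∅; count = 0; Bézout bound = 4.

deg(f) = 2, deg(g) = 2, so Bézout bound = 4.
Scan x ∈ F_11. For each x, list the y ∈ F_11 with f(x, y) ≡ 0 and those with g(x, y) ≡ 0 (mod 11); the common zeros in that column are the intersection.
  x = 0: f ≡ 0 at y ∈ {0, 1}; g ≡ 0 at y ∈ {5, 9}; common: ∅.
  x = 1: f ≡ 0 at y ∈ {3}; g ≡ 0 at y ∈ {7, 9}; common: ∅.
  x = 2: f ≡ 0 at y ∈ ∅; g ≡ 0 at y ∈ ∅; common: ∅.
  x = 3: f ≡ 0 at y ∈ ∅; g ≡ 0 at y ∈ ∅; common: ∅.
  x = 4: f ≡ 0 at y ∈ ∅; g ≡ 0 at y ∈ {4, 7}; common: ∅.
  x = 5: f ≡ 0 at y ∈ {2}; g ≡ 0 at y ∈ ∅; common: ∅.
  x = 6: f ≡ 0 at y ∈ {4, 5}; g ≡ 0 at y ∈ ∅; common: ∅.
  x = 7: f ≡ 0 at y ∈ {0, 3}; g ≡ 0 at y ∈ {2, 4}; common: ∅.
  x = 8: f ≡ 0 at y ∈ ∅; g ≡ 0 at y ∈ {2, 6}; common: ∅.
  x = 9: f ≡ 0 at y ∈ ∅; g ≡ 0 at y ∈ {5}; common: ∅.
  x = 10: f ≡ 0 at y ∈ {2, 5}; g ≡ 0 at y ∈ {6}; common: ∅.
Collecting: common zeros = ∅, so the count is 0.
Comparison with the Bézout bound: 0 ≤ 4 = deg(f)·deg(g), as expected for curves with no common component (the affine F_11-count falls short of the bound because intersections may lie at infinity, over extension fields, or carry multiplicity).


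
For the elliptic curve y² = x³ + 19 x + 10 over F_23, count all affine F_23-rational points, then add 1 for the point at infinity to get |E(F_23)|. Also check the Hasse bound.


Affine points = {(3, 5), (3, 18), (4, 9), (4, 14), (5, 0), (6, 8), (6, 15), (7, 7), (7, 16), (9, 6), (9, 17), (10, 2), (10, 21), (11, 3), (11, 20), (13, 4), (13, 19), (15, 6), (15, 17), (17, 5), (17, 18), (19, 10), (19, 13), (20, 8), (20, 15), (22, 6), (22, 17)}; affine count = 27; |E(F_23)| = 28.

Discriminant check: Δ ∝ 4a³ + 27b² = 4·19³ + 27·10² = 4·6859 + 27·100 ≡ 6 (mod 23). Nonzero ⇒ E is nonsingular.
For each x ∈ F_23, compute rhs = x³ + 19·x + 10 mod 23, then count y ∈ F_23 with y² ≡ rhs.
  x = 0: rhs = 10, matching y values: none (0 points).
  x = 1: rhs = 7, matching y values: none (0 points).
  x = 2: rhs = 10, matching y values: none (0 points).
  x = 3: rhs = 2, matching y values: 5, 18 (2 points).
  x = 4: rhs = 12, matching y values: 9, 14 (2 points).
  x = 5: rhs = 0, matching y values: 0 (1 points).
  x = 6: rhs = 18, matching y values: 8, 15 (2 points).
  x = 7: rhs = 3, matching y values: 7, 16 (2 points).
  x = 8: rhs = 7, matching y values: none (0 points).
  x = 9: rhs = 13, matching y values: 6, 17 (2 points).
  x = 10: rhs = 4, matching y values: 2, 21 (2 points).
  x = 11: rhs = 9, matching y values: 3, 20 (2 points).
  x = 12: rhs = 11, matching y values: none (0 points).
  x = 13: rhs = 16, matching y values: 4, 19 (2 points).
  x = 14: rhs = 7, matching y values: none (0 points).
  x = 15: rhs = 13, matching y values: 6, 17 (2 points).
  x = 16: rhs = 17, matching y values: none (0 points).
  x = 17: rhs = 2, matching y values: 5, 18 (2 points).
  x = 18: rhs = 20, matching y values: none (0 points).
  x = 19: rhs = 8, matching y values: 10, 13 (2 points).
  x = 20: rhs = 18, matching y values: 8, 15 (2 points).
  x = 21: rhs = 10, matching y values: none (0 points).
  x = 22: rhs = 13, matching y values: 6, 17 (2 points).
Total affine count: 27.
Full point count |E(F_23)| = 27 + 1 = 28.
Hasse bound: |28 − (23+1)| = |4| = 4 ≤ 2√23 ≈ 9.5917 ✓.


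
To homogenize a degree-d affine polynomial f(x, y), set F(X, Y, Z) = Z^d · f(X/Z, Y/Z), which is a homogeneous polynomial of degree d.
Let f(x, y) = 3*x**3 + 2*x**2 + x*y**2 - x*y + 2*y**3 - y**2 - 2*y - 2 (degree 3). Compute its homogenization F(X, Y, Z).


F(X, Y, Z) = 3*X**3 + 2*X**2*Z + X*Y**2 - X*Y*Z + 2*Y**3 - Y**2*Z - 2*Y*Z**2 - 2*Z**3

deg(f) = 3.
Substitute x = X/Z, y = Y/Z into f, then multiply by Z^3.
  monomial 3·x^3·y^0 ↦ 3·X^3·Y^0·Z^0.
  monomial 2·x^2·y^0 ↦ 2·X^2·Y^0·Z^1.
  monomial 1·x^1·y^2 ↦ 1·X^1·Y^2·Z^0.
  monomial -1·x^1·y^1 ↦ -1·X^1·Y^1·Z^1.
  monomial 2·x^0·y^3 ↦ 2·X^0·Y^3·Z^0.
  monomial -1·x^0·y^2 ↦ -1·X^0·Y^2·Z^1.
  monomial -2·x^0·y^1 ↦ -2·X^0·Y^1·Z^2.
  monomial -2·x^0·y^0 ↦ -2·X^0·Y^0·Z^3.
Collecting: F(X, Y, Z) = 3*X**3 + 2*X**2*Z + X*Y**2 - X*Y*Z + 2*Y**3 - Y**2*Z - 2*Y*Z**2 - 2*Z**3.


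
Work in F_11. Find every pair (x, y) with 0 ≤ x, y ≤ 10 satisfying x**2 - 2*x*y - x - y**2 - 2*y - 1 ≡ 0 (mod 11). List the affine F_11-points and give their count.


Affine F_11-points: {(0, 10), (1, 3), (1, 4), (4, 0), (4, 1), (5, 5), (6, 3), (6, 5), (8, 0), (8, 4), (10, 1), (10, 10)}; count = 12.

For each of the 121 pairs (x, y) ∈ F_11², evaluate f(x, y) mod 11. Record the zeros.
  x = 0: [0↦10, 1↦7, 2↦2, 3↦6, 4↦8, 5↦8, 6↦6, 7↦2, 8↦7, 9↦10, 10↦0]  zeros at y ∈ {10}
  x = 1: [0↦10, 1↦5, 2↦9, 3↦0, 4↦0, 5↦9, 6↦5, 7↦10, 8↦2, 9↦3, 10↦2]  zeros at y ∈ {3, 4}
  x = 2: [0↦1, 1↦5, 2↦7, 3↦7, 4↦5, 5↦1, 6↦6, 7↦9, 8↦10, 9↦9, 10↦6]  zeros at y ∈ ∅
  x = 3: [0↦5, 1↦7, 2↦7, 3↦5, 4↦1, 5↦6, 6↦9, 7↦10, 8↦9, 9↦6, 10↦1]  zeros at y ∈ ∅
  x = 4: [0↦0, 1↦0, 2↦9, 3↦5, 4↦10, 5↦2, 6↦3, 7↦2, 8↦10, 9↦5, 10↦9]  zeros at y ∈ {0, 1}
  x = 5: [0↦8, 1↦6, 2↦2, 3↦7, 4↦10, 5↦0, 6↦10, 7↦7, 8↦2, 9↦6, 10↦8]  zeros at y ∈ {5}
  x = 6: [0↦7, 1↦3, 2↦8, 3↦0, 4↦1, 5↦0, 6↦8, 7↦3, 8↦7, 9↦9, 10↦9]  zeros at y ∈ {3, 5}
  x = 7: [0↦8, 1↦2, 2↦5, 3↦6, 4↦5, 5↦2, 6↦8, 7↦1, 8↦3, 9↦3, 10↦1]  zeros at y ∈ ∅
  x = 8: [0↦0, 1↦3, 2↦4, 3↦3, 4↦0, 5↦6, 6↦10, 7↦1, 8↦1, 9↦10, 10↦6]  zeros at y ∈ {0, 4}
  x = 9: [0↦5, 1↦6, 2↦5, 3↦2, 4↦8, 5↦1, 6↦3, 7↦3, 8↦1, 9↦8, 10↦2]  zeros at y ∈ ∅
  x = 10: [0↦1, 1↦0, 2↦8, 3↦3, 4↦7, 5↦9, 6↦9, 7↦7, 8↦3, 9↦8, 10↦0]  zeros at y ∈ {1, 10}
Collecting zeros: affine points = {(0, 10), (1, 3), (1, 4), (4, 0), (4, 1), (5, 5), (6, 3), (6, 5), (8, 0), (8, 4), (10, 1), (10, 10)}.
Total count |C(F_11)_aff| = 12.


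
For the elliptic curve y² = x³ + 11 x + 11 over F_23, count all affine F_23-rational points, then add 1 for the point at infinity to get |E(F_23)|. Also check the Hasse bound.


Affine points = {(1, 0), (2, 8), (2, 15), (3, 5), (3, 18), (4, 2), (4, 21), (8, 6), (8, 17), (12, 10), (12, 13), (15, 3), (15, 20), (19, 8), (19, 15), (21, 2), (21, 21)}; affine count = 17; |E(F_23)| = 18.

Discriminant check: Δ ∝ 4a³ + 27b² = 4·11³ + 27·11² = 4·1331 + 27·121 ≡ 12 (mod 23). Nonzero ⇒ E is nonsingular.
For each x ∈ F_23, compute rhs = x³ + 11·x + 11 mod 23, then count y ∈ F_23 with y² ≡ rhs.
  x = 0: rhs = 11, matching y values: none (0 points).
  x = 1: rhs = 0, matching y values: 0 (1 points).
  x = 2: rhs = 18, matching y values: 8, 15 (2 points).
  x = 3: rhs = 2, matching y values: 5, 18 (2 points).
  x = 4: rhs = 4, matching y values: 2, 21 (2 points).
  x = 5: rhs = 7, matching y values: none (0 points).
  x = 6: rhs = 17, matching y values: none (0 points).
  x = 7: rhs = 17, matching y values: none (0 points).
  x = 8: rhs = 13, matching y values: 6, 17 (2 points).
  x = 9: rhs = 11, matching y values: none (0 points).
  x = 10: rhs = 17, matching y values: none (0 points).
  x = 11: rhs = 14, matching y values: none (0 points).
  x = 12: rhs = 8, matching y values: 10, 13 (2 points).
  x = 13: rhs = 5, matching y values: none (0 points).
  x = 14: rhs = 11, matching y values: none (0 points).
  x = 15: rhs = 9, matching y values: 3, 20 (2 points).
  x = 16: rhs = 5, matching y values: none (0 points).
  x = 17: rhs = 5, matching y values: none (0 points).
  x = 18: rhs = 15, matching y values: none (0 points).
  x = 19: rhs = 18, matching y values: 8, 15 (2 points).
  x = 20: rhs = 20, matching y values: none (0 points).
  x = 21: rhs = 4, matching y values: 2, 21 (2 points).
  x = 22: rhs = 22, matching y values: none (0 points).
Total affine count: 17.
Full point count |E(F_23)| = 17 + 1 = 18.
Hasse bound: |18 − (23+1)| = |-6| = 6 ≤ 2√23 ≈ 9.5917 ✓.


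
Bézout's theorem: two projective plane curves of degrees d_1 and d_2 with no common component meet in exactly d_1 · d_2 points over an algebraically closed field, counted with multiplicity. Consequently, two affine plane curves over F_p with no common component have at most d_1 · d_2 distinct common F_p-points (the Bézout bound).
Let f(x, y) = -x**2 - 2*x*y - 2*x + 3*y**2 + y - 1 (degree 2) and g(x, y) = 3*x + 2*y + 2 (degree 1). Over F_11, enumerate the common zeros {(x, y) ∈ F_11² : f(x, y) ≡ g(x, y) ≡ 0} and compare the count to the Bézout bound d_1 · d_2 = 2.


Common zeros: ∅; count = 0; Bézout bound = 2.

deg(f) = 2, deg(g) = 1, so Bézout bound = 2.
Scan x ∈ F_11. For each x, list the y ∈ F_11 with f(x, y) ≡ 0 and those with g(x, y) ≡ 0 (mod 11); the common zeros in that column are the intersection.
  x = 0: f ≡ 0 at y ∈ ∅; g ≡ 0 at y ∈ {10}; common: ∅.
  x = 1: f ≡ 0 at y ∈ {5, 10}; g ≡ 0 at y ∈ {3}; common: ∅.
  x = 2: f ≡ 0 at y ∈ ∅; g ≡ 0 at y ∈ {7}; common: ∅.
  x = 3: f ≡ 0 at y ∈ ∅; g ≡ 0 at y ∈ {0}; common: ∅.
  x = 4: f ≡ 0 at y ∈ ∅; g ≡ 0 at y ∈ {4}; common: ∅.
  x = 5: f ≡ 0 at y ∈ ∅; g ≡ 0 at y ∈ {8}; common: ∅.
  x = 6: f ≡ 0 at y ∈ {3, 8}; g ≡ 0 at y ∈ {1}; common: ∅.
  x = 7: f ≡ 0 at y ∈ ∅; g ≡ 0 at y ∈ {5}; common: ∅.
  x = 8: f ≡ 0 at y ∈ {2, 3}; g ≡ 0 at y ∈ {9}; common: ∅.
  x = 9: f ≡ 0 at y ∈ {5, 8}; g ≡ 0 at y ∈ {2}; common: ∅.
  x = 10: f ≡ 0 at y ∈ {0, 10}; g ≡ 0 at y ∈ {6}; common: ∅.
Collecting: common zeros = ∅, so the count is 0.
Comparison with the Bézout bound: 0 ≤ 2 = deg(f)·deg(g), as expected for curves with no common component (the affine F_11-count falls short of the bound because intersections may lie at infinity, over extension fields, or carry multiplicity).


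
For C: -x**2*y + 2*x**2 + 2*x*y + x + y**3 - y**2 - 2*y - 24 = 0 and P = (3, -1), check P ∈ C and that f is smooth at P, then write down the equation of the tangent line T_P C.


Tangent line at P: 17*x - 51 = 0.

Step 1: f(3, -1) = 0, so P lies on C.
Step 2: partial derivatives
  f_x(x, y) = -2*x*y + 4*x + 2*y + 1, f_y(x, y) = -x**2 + 2*x + 3*y**2 - 2*y - 2.
  f_x(P) = 17, f_y(P) = 0 (gradient nonzero, so P is smooth).
Step 3: tangent line at P: 17·(x − 3) + 0·(y − -1) = 0.
Expanding: 17*x - 51 = 0.


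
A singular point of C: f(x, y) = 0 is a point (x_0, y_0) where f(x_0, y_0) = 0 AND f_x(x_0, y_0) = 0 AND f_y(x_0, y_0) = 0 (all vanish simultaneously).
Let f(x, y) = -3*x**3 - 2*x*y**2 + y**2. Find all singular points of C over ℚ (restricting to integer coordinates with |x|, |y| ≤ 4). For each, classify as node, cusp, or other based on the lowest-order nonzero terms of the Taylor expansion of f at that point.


Singular points: {(0, 0)}; classification: cusp.

Compute partial derivatives:
  f_x = -9*x**2 - 2*y**2.
  f_y = -4*x*y + 2*y.
Scan x_0 ∈ {−4, ..., 4}. For each x_0, f_y(x_0, y) is a polynomial in y; find its integer roots y ∈ {−4, ..., 4}, then test f_x and f at those candidates.
  x = -4: f_y(-4, y) = 18*y; vanishes at y ∈ {0}. (-4, 0): f_x = -144 ≠ 0.
  x = -3: f_y(-3, y) = 14*y; vanishes at y ∈ {0}. (-3, 0): f_x = -81 ≠ 0.
  x = -2: f_y(-2, y) = 10*y; vanishes at y ∈ {0}. (-2, 0): f_x = -36 ≠ 0.
  x = -1: f_y(-1, y) = 6*y; vanishes at y ∈ {0}. (-1, 0): f_x = -9 ≠ 0.
  x = 0: f_y(0, y) = 2*y; vanishes at y ∈ {0}. (0, 0): f_x = 0, f = 0 — SINGULAR.
  x = 1: f_y(1, y) = -2*y; vanishes at y ∈ {0}. (1, 0): f_x = -9 ≠ 0.
  x = 2: f_y(2, y) = -6*y; vanishes at y ∈ {0}. (2, 0): f_x = -36 ≠ 0.
  x = 3: f_y(3, y) = -10*y; vanishes at y ∈ {0}. (3, 0): f_x = -81 ≠ 0.
  x = 4: f_y(4, y) = -14*y; vanishes at y ∈ {0}. (4, 0): f_x = -144 ≠ 0.
Only singular point on the grid: (0, 0).
Classify: substitute x = 0 + u, y = 0 + v and expand: f = -3*u**3 - 2*u*v**2 + v**2.
No constant or linear terms (consistent with a singular point). Quadratic part: v**2. Cubic part: -3*u**3 - 2*u*v**2.
The quadratic part v**2 is a perfect square, so there is a single (double) tangent line v = 0, i.e. y = 0. Restricting the cubic part to that line (v = 0) leaves -3*u**3 ≠ 0, so f is not divisible by v and the branch is v² ≈ 3*u**3 to lowest order — this is a cusp.
Classification: cusp.


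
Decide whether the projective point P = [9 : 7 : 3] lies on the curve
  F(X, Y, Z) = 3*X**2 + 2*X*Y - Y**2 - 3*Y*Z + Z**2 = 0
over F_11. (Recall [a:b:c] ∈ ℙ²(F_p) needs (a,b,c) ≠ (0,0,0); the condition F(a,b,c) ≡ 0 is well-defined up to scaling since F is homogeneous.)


F(9,7,3) ≡ 2 (mod 11); P is NOT on the curve.

Evaluate F(9, 7, 3) term-by-term (mod 11).
  3*X**2 ↦ 3·81·1·1 = 243
  2*X*Y ↦ 2·9·7·1 = 126
  -Y**2 ↦ -1·1·49·1 = -49
  -3*Y*Z ↦ -3·1·7·3 = -63
  Z**2 ↦ 1·1·1·9 = 9
Sum: F(9, 7, 3) = (243) + (126) + (-49) + (-63) + (9) = 266.
Reducing mod 11: 266 ≡ 2 (mod 11).
Since F(a, b, c) ≡ 2 ≠ 0 (mod 11), P does NOT lie on the curve.


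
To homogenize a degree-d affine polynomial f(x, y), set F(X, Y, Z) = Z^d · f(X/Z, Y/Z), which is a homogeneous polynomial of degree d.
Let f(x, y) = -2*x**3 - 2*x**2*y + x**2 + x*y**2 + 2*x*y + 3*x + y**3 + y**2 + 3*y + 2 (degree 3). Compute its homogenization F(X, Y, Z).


F(X, Y, Z) = -2*X**3 - 2*X**2*Y + X**2*Z + X*Y**2 + 2*X*Y*Z + 3*X*Z**2 + Y**3 + Y**2*Z + 3*Y*Z**2 + 2*Z**3

deg(f) = 3.
Substitute x = X/Z, y = Y/Z into f, then multiply by Z^3.
  monomial -2·x^3·y^0 ↦ -2·X^3·Y^0·Z^0.
  monomial -2·x^2·y^1 ↦ -2·X^2·Y^1·Z^0.
  monomial 1·x^2·y^0 ↦ 1·X^2·Y^0·Z^1.
  monomial 1·x^1·y^2 ↦ 1·X^1·Y^2·Z^0.
  monomial 2·x^1·y^1 ↦ 2·X^1·Y^1·Z^1.
  monomial 3·x^1·y^0 ↦ 3·X^1·Y^0·Z^2.
  monomial 1·x^0·y^3 ↦ 1·X^0·Y^3·Z^0.
  monomial 1·x^0·y^2 ↦ 1·X^0·Y^2·Z^1.
  monomial 3·x^0·y^1 ↦ 3·X^0·Y^1·Z^2.
  monomial 2·x^0·y^0 ↦ 2·X^0·Y^0·Z^3.
Collecting: F(X, Y, Z) = -2*X**3 - 2*X**2*Y + X**2*Z + X*Y**2 + 2*X*Y*Z + 3*X*Z**2 + Y**3 + Y**2*Z + 3*Y*Z**2 + 2*Z**3.


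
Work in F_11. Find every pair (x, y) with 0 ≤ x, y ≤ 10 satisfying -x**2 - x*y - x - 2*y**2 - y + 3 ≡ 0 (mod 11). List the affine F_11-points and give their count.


Affine F_11-points: {(0, 1), (0, 4), (1, 2), (1, 8), (6, 4), (6, 9), (7, 2), (7, 5), (9, 1), (9, 5)}; count = 10.

For each of the 121 pairs (x, y) ∈ F_11², evaluate f(x, y) mod 11. Record the zeros.
  x = 0: [0↦3, 1↦0, 2↦4, 3↦4, 4↦0, 5↦3, 6↦2, 7↦8, 8↦10, 9↦8, 10↦2]  zeros at y ∈ {1, 4}
  x = 1: [0↦1, 1↦8, 2↦0, 3↦10, 4↦5, 5↦7, 6↦5, 7↦10, 8↦0, 9↦8, 10↦1]  zeros at y ∈ {2, 8}
  x = 2: [0↦8, 1↦3, 2↦5, 3↦3, 4↦8, 5↦9, 6↦6, 7↦10, 8↦10, 9↦6, 10↦9]  zeros at y ∈ ∅
  x = 3: [0↦2, 1↦7, 2↦8, 3↦5, 4↦9, 5↦9, 6↦5, 7↦8, 8↦7, 9↦2, 10↦4]  zeros at y ∈ ∅
  x = 4: [0↦5, 1↦9, 2↦9, 3↦5, 4↦8, 5↦7, 6↦2, 7↦4, 8↦2, 9↦7, 10↦8]  zeros at y ∈ ∅
  x = 5: [0↦6, 1↦9, 2↦8, 3↦3, 4↦5, 5↦3, 6↦8, 7↦9, 8↦6, 9↦10, 10↦10]  zeros at y ∈ ∅
  x = 6: [0↦5, 1↦7, 2↦5, 3↦10, 4↦0, 5↦8, 6↦1, 7↦1, 8↦8, 9↦0, 10↦10]  zeros at y ∈ {4, 9}
  x = 7: [0↦2, 1↦3, 2↦0, 3↦4, 4↦4, 5↦0, 6↦3, 7↦2, 8↦8, 9↦10, 10↦8]  zeros at y ∈ {2, 5}
  x = 8: [0↦8, 1↦8, 2↦4, 3↦7, 4↦6, 5↦1, 6↦3, 7↦1, 8↦6, 9↦7, 10↦4]  zeros at y ∈ ∅
  x = 9: [0↦1, 1↦0, 2↦6, 3↦8, 4↦6, 5↦0, 6↦1, 7↦9, 8↦2, 9↦2, 10↦9]  zeros at y ∈ {1, 5}
  x = 10: [0↦3, 1↦1, 2↦6, 3↦7, 4↦4, 5↦8, 6↦8, 7↦4, 8↦7, 9↦6, 10↦1]  zeros at y ∈ ∅
Collecting zeros: affine points = {(0, 1), (0, 4), (1, 2), (1, 8), (6, 4), (6, 9), (7, 2), (7, 5), (9, 1), (9, 5)}.
Total count |C(F_11)_aff| = 10.


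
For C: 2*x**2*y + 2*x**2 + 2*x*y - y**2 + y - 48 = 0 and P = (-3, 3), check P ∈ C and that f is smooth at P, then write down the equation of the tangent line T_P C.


Tangent line at P: -42*x + 7*y - 147 = 0.

Step 1: f(-3, 3) = 0, so P lies on C.
Step 2: partial derivatives
  f_x(x, y) = 4*x*y + 4*x + 2*y, f_y(x, y) = 2*x**2 + 2*x - 2*y + 1.
  f_x(P) = -42, f_y(P) = 7 (gradient nonzero, so P is smooth).
Step 3: tangent line at P: -42·(x − -3) + 7·(y − 3) = 0.
Expanding: -42*x + 7*y - 147 = 0.


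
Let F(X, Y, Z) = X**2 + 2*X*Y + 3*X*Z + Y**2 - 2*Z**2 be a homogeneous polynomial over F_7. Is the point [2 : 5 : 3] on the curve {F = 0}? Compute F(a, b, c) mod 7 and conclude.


F(2,5,3) ≡ 0 (mod 7); P is on the curve.

Evaluate F(2, 5, 3) term-by-term (mod 7).
  X**2 ↦ 1·4·1·1 = 4
  2*X*Y ↦ 2·2·5·1 = 20
  3*X*Z ↦ 3·2·1·3 = 18
  Y**2 ↦ 1·1·25·1 = 25
  -2*Z**2 ↦ -2·1·1·9 = -18
Sum: F(2, 5, 3) = (4) + (20) + (18) + (25) + (-18) = 49.
Reducing mod 7: 49 ≡ 0 (mod 7).
Since F(a, b, c) ≡ 0 (mod 7), P lies on the curve.


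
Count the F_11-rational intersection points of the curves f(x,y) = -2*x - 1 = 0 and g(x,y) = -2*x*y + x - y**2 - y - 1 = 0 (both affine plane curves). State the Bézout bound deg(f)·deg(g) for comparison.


Common zeros: {(5, 2), (5, 9)}; count = 2; Bézout bound = 2.

deg(f) = 1, deg(g) = 2, so Bézout bound = 2.
Scan x ∈ F_11. For each x, list the y ∈ F_11 with f(x, y) ≡ 0 and those with g(x, y) ≡ 0 (mod 11); the common zeros in that column are the intersection.
  x = 0: f ≡ 0 at y ∈ ∅; g ≡ 0 at y ∈ ∅; common: ∅.
  x = 1: f ≡ 0 at y ∈ ∅; g ≡ 0 at y ∈ {0, 8}; common: ∅.
  x = 2: f ≡ 0 at y ∈ ∅; g ≡ 0 at y ∈ ∅; common: ∅.
  x = 3: f ≡ 0 at y ∈ ∅; g ≡ 0 at y ∈ ∅; common: ∅.
  x = 4: f ≡ 0 at y ∈ ∅; g ≡ 0 at y ∈ {3, 10}; common: ∅.
  x = 5: f ≡ 0 at y ∈ {0, 1, 2, 3, 4, 5, 6, 7, 8, 9, 10}; g ≡ 0 at y ∈ {2, 9}; common: {2, 9}.
  x = 6: f ≡ 0 at y ∈ ∅; g ≡ 0 at y ∈ ∅; common: ∅.
  x = 7: f ≡ 0 at y ∈ ∅; g ≡ 0 at y ∈ ∅; common: ∅.
  x = 8: f ≡ 0 at y ∈ ∅; g ≡ 0 at y ∈ {1, 4}; common: ∅.
  x = 9: f ≡ 0 at y ∈ ∅; g ≡ 0 at y ∈ ∅; common: ∅.
  x = 10: f ≡ 0 at y ∈ ∅; g ≡ 0 at y ∈ {5, 7}; common: ∅.
Collecting: common zeros = {(5, 2), (5, 9)}, so the count is 2.
Comparison with the Bézout bound: 2 ≤ 2 = deg(f)·deg(g), as expected for curves with no common component (the bound is attained).


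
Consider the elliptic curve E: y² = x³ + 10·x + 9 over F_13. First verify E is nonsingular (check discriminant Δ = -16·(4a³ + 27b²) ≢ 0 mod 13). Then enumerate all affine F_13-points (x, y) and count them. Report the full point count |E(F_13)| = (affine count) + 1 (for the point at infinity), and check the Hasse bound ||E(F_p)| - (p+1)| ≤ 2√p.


Affine points = {(0, 3), (0, 10), (3, 1), (3, 12), (4, 3), (4, 10), (6, 5), (6, 8), (8, 4), (8, 9), (9, 3), (9, 10), (10, 2), (10, 11)}; affine count = 14; |E(F_13)| = 15.

Discriminant check: Δ ∝ 4a³ + 27b² = 4·10³ + 27·9² = 4·1000 + 27·81 ≡ 12 (mod 13). Nonzero ⇒ E is nonsingular.
For each x ∈ F_13, compute rhs = x³ + 10·x + 9 mod 13, then count y ∈ F_13 with y² ≡ rhs.
  x = 0: rhs = 9, matching y values: 3, 10 (2 points).
  x = 1: rhs = 7, matching y values: none (0 points).
  x = 2: rhs = 11, matching y values: none (0 points).
  x = 3: rhs = 1, matching y values: 1, 12 (2 points).
  x = 4: rhs = 9, matching y values: 3, 10 (2 points).
  x = 5: rhs = 2, matching y values: none (0 points).
  x = 6: rhs = 12, matching y values: 5, 8 (2 points).
  x = 7: rhs = 6, matching y values: none (0 points).
  x = 8: rhs = 3, matching y values: 4, 9 (2 points).
  x = 9: rhs = 9, matching y values: 3, 10 (2 points).
  x = 10: rhs = 4, matching y values: 2, 11 (2 points).
  x = 11: rhs = 7, matching y values: none (0 points).
  x = 12: rhs = 11, matching y values: none (0 points).
Total affine count: 14.
Full point count |E(F_13)| = 14 + 1 = 15.
Hasse bound: |15 − (13+1)| = |1| = 1 ≤ 2√13 ≈ 7.2111 ✓.


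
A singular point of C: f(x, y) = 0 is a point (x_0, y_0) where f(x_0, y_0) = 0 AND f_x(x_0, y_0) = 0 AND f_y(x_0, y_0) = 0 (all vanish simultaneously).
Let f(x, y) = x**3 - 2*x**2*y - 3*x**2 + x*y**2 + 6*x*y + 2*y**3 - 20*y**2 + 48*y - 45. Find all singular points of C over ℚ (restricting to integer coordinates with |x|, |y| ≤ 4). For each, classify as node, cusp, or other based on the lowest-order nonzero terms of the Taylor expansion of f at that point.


Singular points: {(3, 3)}; classification: cusp.

Compute partial derivatives:
  f_x = 3*x**2 - 4*x*y - 6*x + y**2 + 6*y.
  f_y = -2*x**2 + 2*x*y + 6*x + 6*y**2 - 40*y + 48.
Scan x_0 ∈ {−4, ..., 4}. For each x_0, f_y(x_0, y) is a polynomial in y; find its integer roots y ∈ {−4, ..., 4}, then test f_x and f at those candidates.
  x = -4: f_y(-4, y) = 6*y**2 - 48*y - 8; no integer root y with |y| ≤ 4.
  x = -3: f_y(-3, y) = 6*y**2 - 46*y + 12; no integer root y with |y| ≤ 4.
  x = -2: f_y(-2, y) = 6*y**2 - 44*y + 28; no integer root y with |y| ≤ 4.
  x = -1: f_y(-1, y) = 6*y**2 - 42*y + 40; no integer root y with |y| ≤ 4.
  x = 0: f_y(0, y) = 6*y**2 - 40*y + 48; no integer root y with |y| ≤ 4.
  x = 1: f_y(1, y) = 6*y**2 - 38*y + 52; vanishes at y ∈ {2}. (1, 2): f_x = 5 ≠ 0.
  x = 2: f_y(2, y) = 6*y**2 - 36*y + 52; no integer root y with |y| ≤ 4.
  x = 3: f_y(3, y) = 6*y**2 - 34*y + 48; vanishes at y ∈ {3}. (3, 3): f_x = 0, f = 0 — SINGULAR.
  x = 4: f_y(4, y) = 6*y**2 - 32*y + 40; vanishes at y ∈ {2}. (4, 2): f_x = 8 ≠ 0.
Only singular point on the grid: (3, 3).
Classify: substitute x = 3 + u, y = 3 + v and expand: f = u**3 - 2*u**2*v + u*v**2 + 2*v**3 + v**2.
No constant or linear terms (consistent with a singular point). Quadratic part: v**2. Cubic part: u**3 - 2*u**2*v + u*v**2 + 2*v**3.
The quadratic part v**2 is a perfect square, so there is a single (double) tangent line v = 0, i.e. y = 3. Restricting the cubic part to that line (v = 0) leaves u**3 ≠ 0, so f is not divisible by v and the branch is v² ≈ -u**3 to lowest order — this is a cusp.
Classification: cusp.


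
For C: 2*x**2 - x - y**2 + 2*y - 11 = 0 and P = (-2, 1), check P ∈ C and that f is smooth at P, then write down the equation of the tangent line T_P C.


Tangent line at P: -9*x - 18 = 0.

Step 1: f(-2, 1) = 0, so P lies on C.
Step 2: partial derivatives
  f_x(x, y) = 4*x - 1, f_y(x, y) = 2 - 2*y.
  f_x(P) = -9, f_y(P) = 0 (gradient nonzero, so P is smooth).
Step 3: tangent line at P: -9·(x − -2) + 0·(y − 1) = 0.
Expanding: -9*x - 18 = 0.


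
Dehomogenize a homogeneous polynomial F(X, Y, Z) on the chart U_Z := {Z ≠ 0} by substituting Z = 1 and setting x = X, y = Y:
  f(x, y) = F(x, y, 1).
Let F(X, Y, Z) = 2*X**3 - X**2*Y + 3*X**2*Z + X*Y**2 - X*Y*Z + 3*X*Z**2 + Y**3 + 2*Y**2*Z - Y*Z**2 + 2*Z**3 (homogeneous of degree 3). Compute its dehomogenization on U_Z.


f(x, y) = 2*x**3 - x**2*y + 3*x**2 + x*y**2 - x*y + 3*x + y**3 + 2*y**2 - y + 2

On U_Z we set Z = 1. Each monomial c·X^i·Y^j·Z^k in F becomes c·x^i·y^j·1^k = c·x^i·y^j.
Substituting Z = 1: F(X, Y, 1) = 2*x**3 - x**2*y + 3*x**2 + x*y**2 - x*y + 3*x + y**3 + 2*y**2 - y + 2.
Note: deg(f) ≤ deg(F) = 3; strict inequality happens when F is divisible by Z (lost terms).


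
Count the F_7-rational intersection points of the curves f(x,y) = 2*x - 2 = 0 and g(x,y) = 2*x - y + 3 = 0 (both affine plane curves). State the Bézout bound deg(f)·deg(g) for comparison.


Common zeros: {(1, 5)}; count = 1; Bézout bound = 1.

deg(f) = 1, deg(g) = 1, so Bézout bound = 1.
Scan x ∈ F_7. For each x, list the y ∈ F_7 with f(x, y) ≡ 0 and those with g(x, y) ≡ 0 (mod 7); the common zeros in that column are the intersection.
  x = 0: f ≡ 0 at y ∈ ∅; g ≡ 0 at y ∈ {3}; common: ∅.
  x = 1: f ≡ 0 at y ∈ {0, 1, 2, 3, 4, 5, 6}; g ≡ 0 at y ∈ {5}; common: {5}.
  x = 2: f ≡ 0 at y ∈ ∅; g ≡ 0 at y ∈ {0}; common: ∅.
  x = 3: f ≡ 0 at y ∈ ∅; g ≡ 0 at y ∈ {2}; common: ∅.
  x = 4: f ≡ 0 at y ∈ ∅; g ≡ 0 at y ∈ {4}; common: ∅.
  x = 5: f ≡ 0 at y ∈ ∅; g ≡ 0 at y ∈ {6}; common: ∅.
  x = 6: f ≡ 0 at y ∈ ∅; g ≡ 0 at y ∈ {1}; common: ∅.
Collecting: common zeros = {(1, 5)}, so the count is 1.
Comparison with the Bézout bound: 1 ≤ 1 = deg(f)·deg(g), as expected for curves with no common component (the bound is attained).


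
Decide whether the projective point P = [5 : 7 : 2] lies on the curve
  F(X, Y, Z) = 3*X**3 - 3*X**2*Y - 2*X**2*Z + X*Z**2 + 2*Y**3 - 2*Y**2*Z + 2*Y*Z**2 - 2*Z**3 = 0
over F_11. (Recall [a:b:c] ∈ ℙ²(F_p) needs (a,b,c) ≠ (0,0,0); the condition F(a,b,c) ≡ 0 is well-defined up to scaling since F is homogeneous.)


F(5,7,2) ≡ 3 (mod 11); P is NOT on the curve.

Evaluate F(5, 7, 2) term-by-term (mod 11).
  3*X**3 ↦ 3·125·1·1 = 375
  -3*X**2*Y ↦ -3·25·7·1 = -525
  -2*X**2*Z ↦ -2·25·1·2 = -100
  X*Z**2 ↦ 1·5·1·4 = 20
  2*Y**3 ↦ 2·1·343·1 = 686
  -2*Y**2*Z ↦ -2·1·49·2 = -196
  2*Y*Z**2 ↦ 2·1·7·4 = 56
  -2*Z**3 ↦ -2·1·1·8 = -16
Sum: F(5, 7, 2) = (375) + (-525) + (-100) + (20) + (686) + (-196) + (56) + (-16) = 300.
Reducing mod 11: 300 ≡ 3 (mod 11).
Since F(a, b, c) ≡ 3 ≠ 0 (mod 11), P does NOT lie on the curve.


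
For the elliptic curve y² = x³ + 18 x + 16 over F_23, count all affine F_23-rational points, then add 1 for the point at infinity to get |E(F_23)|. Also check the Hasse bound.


Affine points = {(0, 4), (0, 19), (1, 9), (1, 14), (5, 1), (5, 22), (6, 8), (6, 15), (7, 5), (7, 18), (10, 0), (11, 2), (11, 21), (13, 3), (13, 20), (15, 2), (15, 21), (18, 10), (18, 13), (19, 8), (19, 15), (20, 2), (20, 21), (21, 8), (21, 15)}; affine count = 25; |E(F_23)| = 26.

Discriminant check: Δ ∝ 4a³ + 27b² = 4·18³ + 27·16² = 4·5832 + 27·256 ≡ 18 (mod 23). Nonzero ⇒ E is nonsingular.
For each x ∈ F_23, compute rhs = x³ + 18·x + 16 mod 23, then count y ∈ F_23 with y² ≡ rhs.
  x = 0: rhs = 16, matching y values: 4, 19 (2 points).
  x = 1: rhs = 12, matching y values: 9, 14 (2 points).
  x = 2: rhs = 14, matching y values: none (0 points).
  x = 3: rhs = 5, matching y values: none (0 points).
  x = 4: rhs = 14, matching y values: none (0 points).
  x = 5: rhs = 1, matching y values: 1, 22 (2 points).
  x = 6: rhs = 18, matching y values: 8, 15 (2 points).
  x = 7: rhs = 2, matching y values: 5, 18 (2 points).
  x = 8: rhs = 5, matching y values: none (0 points).
  x = 9: rhs = 10, matching y values: none (0 points).
  x = 10: rhs = 0, matching y values: 0 (1 points).
  x = 11: rhs = 4, matching y values: 2, 21 (2 points).
  x = 12: rhs = 5, matching y values: none (0 points).
  x = 13: rhs = 9, matching y values: 3, 20 (2 points).
  x = 14: rhs = 22, matching y values: none (0 points).
  x = 15: rhs = 4, matching y values: 2, 21 (2 points).
  x = 16: rhs = 7, matching y values: none (0 points).
  x = 17: rhs = 14, matching y values: none (0 points).
  x = 18: rhs = 8, matching y values: 10, 13 (2 points).
  x = 19: rhs = 18, matching y values: 8, 15 (2 points).
  x = 20: rhs = 4, matching y values: 2, 21 (2 points).
  x = 21: rhs = 18, matching y values: 8, 15 (2 points).
  x = 22: rhs = 20, matching y values: none (0 points).
Total affine count: 25.
Full point count |E(F_23)| = 25 + 1 = 26.
Hasse bound: |26 − (23+1)| = |2| = 2 ≤ 2√23 ≈ 9.5917 ✓.


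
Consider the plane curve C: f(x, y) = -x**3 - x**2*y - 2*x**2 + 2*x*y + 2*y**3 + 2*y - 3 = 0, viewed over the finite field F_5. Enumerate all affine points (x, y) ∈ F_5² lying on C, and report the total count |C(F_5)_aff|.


Affine F_5-points: {(2, 1), (4, 2), (4, 4)}; count = 3.

For each of the 25 pairs (x, y) ∈ F_5², evaluate f(x, y) mod 5. Record the zeros.
  x = 0: [0↦2, 1↦1, 2↦2, 3↦2, 4↦3]  zeros at y ∈ ∅
  x = 1: [0↦4, 1↦4, 2↦1, 3↦2, 4↦4]  zeros at y ∈ ∅
  x = 2: [0↦1, 1↦0, 2↦1, 3↦1, 4↦2]  zeros at y ∈ {1}
  x = 3: [0↦2, 1↦3, 2↦1, 3↦3, 4↦1]  zeros at y ∈ ∅
  x = 4: [0↦1, 1↦2, 2↦0, 3↦2, 4↦0]  zeros at y ∈ {2, 4}
Collecting zeros: affine points = {(2, 1), (4, 2), (4, 4)}.
Total count |C(F_5)_aff| = 3.


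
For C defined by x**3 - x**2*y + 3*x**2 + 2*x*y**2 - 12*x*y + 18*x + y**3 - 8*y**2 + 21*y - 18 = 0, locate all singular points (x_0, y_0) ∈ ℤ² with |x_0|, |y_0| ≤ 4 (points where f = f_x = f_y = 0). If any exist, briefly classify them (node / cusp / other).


Singular points: {(0, 3)}; classification: cusp.

Compute partial derivatives:
  f_x = 3*x**2 - 2*x*y + 6*x + 2*y**2 - 12*y + 18.
  f_y = -x**2 + 4*x*y - 12*x + 3*y**2 - 16*y + 21.
Scan x_0 ∈ {−4, ..., 4}. For each x_0, f_y(x_0, y) is a polynomial in y; find its integer roots y ∈ {−4, ..., 4}, then test f_x and f at those candidates.
  x = -4: f_y(-4, y) = 3*y**2 - 32*y + 53; no integer root y with |y| ≤ 4.
  x = -3: f_y(-3, y) = 3*y**2 - 28*y + 48; no integer root y with |y| ≤ 4.
  x = -2: f_y(-2, y) = 3*y**2 - 24*y + 41; no integer root y with |y| ≤ 4.
  x = -1: f_y(-1, y) = 3*y**2 - 20*y + 32; vanishes at y ∈ {4}. (-1, 4): f_x = 7 ≠ 0.
  x = 0: f_y(0, y) = 3*y**2 - 16*y + 21; vanishes at y ∈ {3}. (0, 3): f_x = 0, f = 0 — SINGULAR.
  x = 1: f_y(1, y) = 3*y**2 - 12*y + 8; no integer root y with |y| ≤ 4.
  x = 2: f_y(2, y) = 3*y**2 - 8*y - 7; no integer root y with |y| ≤ 4.
  x = 3: f_y(3, y) = 3*y**2 - 4*y - 24; no integer root y with |y| ≤ 4.
  x = 4: f_y(4, y) = 3*y**2 - 43; no integer root y with |y| ≤ 4.
Only singular point on the grid: (0, 3).
Classify: substitute x = 0 + u, y = 3 + v and expand: f = u**3 - u**2*v + 2*u*v**2 + v**3 + v**2.
No constant or linear terms (consistent with a singular point). Quadratic part: v**2. Cubic part: u**3 - u**2*v + 2*u*v**2 + v**3.
The quadratic part v**2 is a perfect square, so there is a single (double) tangent line v = 0, i.e. y = 3. Restricting the cubic part to that line (v = 0) leaves u**3 ≠ 0, so f is not divisible by v and the branch is v² ≈ -u**3 to lowest order — this is a cusp.
Classification: cusp.


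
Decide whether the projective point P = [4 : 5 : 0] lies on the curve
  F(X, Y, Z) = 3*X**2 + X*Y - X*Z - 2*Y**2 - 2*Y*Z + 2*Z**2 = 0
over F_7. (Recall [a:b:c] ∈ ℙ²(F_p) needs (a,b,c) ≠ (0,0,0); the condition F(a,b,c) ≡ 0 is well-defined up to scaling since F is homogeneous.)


F(4,5,0) ≡ 4 (mod 7); P is NOT on the curve.

Evaluate F(4, 5, 0) term-by-term (mod 7).
  3*X**2 ↦ 3·16·1·1 = 48
  X*Y ↦ 1·4·5·1 = 20
  -X*Z ↦ -1·4·1·0 = 0
  -2*Y**2 ↦ -2·1·25·1 = -50
  -2*Y*Z ↦ -2·1·5·0 = 0
  2*Z**2 ↦ 2·1·1·0 = 0
Sum: F(4, 5, 0) = (48) + (20) + (0) + (-50) + (0) + (0) = 18.
Reducing mod 7: 18 ≡ 4 (mod 7).
Since F(a, b, c) ≡ 4 ≠ 0 (mod 7), P does NOT lie on the curve.


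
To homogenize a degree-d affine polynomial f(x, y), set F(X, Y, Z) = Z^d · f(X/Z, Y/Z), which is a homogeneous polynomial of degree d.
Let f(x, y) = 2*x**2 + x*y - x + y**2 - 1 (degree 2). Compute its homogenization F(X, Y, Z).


F(X, Y, Z) = 2*X**2 + X*Y - X*Z + Y**2 - Z**2

deg(f) = 2.
Substitute x = X/Z, y = Y/Z into f, then multiply by Z^2.
  monomial 2·x^2·y^0 ↦ 2·X^2·Y^0·Z^0.
  monomial 1·x^1·y^1 ↦ 1·X^1·Y^1·Z^0.
  monomial -1·x^1·y^0 ↦ -1·X^1·Y^0·Z^1.
  monomial 1·x^0·y^2 ↦ 1·X^0·Y^2·Z^0.
  monomial -1·x^0·y^0 ↦ -1·X^0·Y^0·Z^2.
Collecting: F(X, Y, Z) = 2*X**2 + X*Y - X*Z + Y**2 - Z**2.


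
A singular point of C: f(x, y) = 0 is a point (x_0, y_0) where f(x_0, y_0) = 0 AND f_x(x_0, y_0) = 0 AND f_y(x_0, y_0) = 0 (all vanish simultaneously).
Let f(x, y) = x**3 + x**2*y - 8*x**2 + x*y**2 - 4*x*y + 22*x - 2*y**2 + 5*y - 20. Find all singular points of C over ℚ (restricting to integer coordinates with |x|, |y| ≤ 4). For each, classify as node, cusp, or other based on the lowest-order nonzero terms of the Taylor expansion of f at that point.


Singular points: {(3, -1)}; classification: cusp.

Compute partial derivatives:
  f_x = 3*x**2 + 2*x*y - 16*x + y**2 - 4*y + 22.
  f_y = x**2 + 2*x*y - 4*x - 4*y + 5.
Scan x_0 ∈ {−4, ..., 4}. For each x_0, f_y(x_0, y) is a polynomial in y; find its integer roots y ∈ {−4, ..., 4}, then test f_x and f at those candidates.
  x = -4: f_y(-4, y) = 37 - 12*y; no integer root y with |y| ≤ 4.
  x = -3: f_y(-3, y) = 26 - 10*y; no integer root y with |y| ≤ 4.
  x = -2: f_y(-2, y) = 17 - 8*y; no integer root y with |y| ≤ 4.
  x = -1: f_y(-1, y) = 10 - 6*y; no integer root y with |y| ≤ 4.
  x = 0: f_y(0, y) = 5 - 4*y; no integer root y with |y| ≤ 4.
  x = 1: f_y(1, y) = 2 - 2*y; vanishes at y ∈ {1}. (1, 1): f_x = 8 ≠ 0.
  x = 2: f_y(2, y) = 1; no integer root y with |y| ≤ 4.
  x = 3: f_y(3, y) = 2*y + 2; vanishes at y ∈ {-1}. (3, -1): f_x = 0, f = 0 — SINGULAR.
  x = 4: f_y(4, y) = 4*y + 5; no integer root y with |y| ≤ 4.
Only singular point on the grid: (3, -1).
Classify: substitute x = 3 + u, y = -1 + v and expand: f = u**3 + u**2*v + u*v**2 + v**2.
No constant or linear terms (consistent with a singular point). Quadratic part: v**2. Cubic part: u**3 + u**2*v + u*v**2.
The quadratic part v**2 is a perfect square, so there is a single (double) tangent line v = 0, i.e. y = -1. Restricting the cubic part to that line (v = 0) leaves u**3 ≠ 0, so f is not divisible by v and the branch is v² ≈ -u**3 to lowest order — this is a cusp.
Classification: cusp.


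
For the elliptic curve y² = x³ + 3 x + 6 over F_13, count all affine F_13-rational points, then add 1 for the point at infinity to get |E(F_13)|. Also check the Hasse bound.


Affine points = {(1, 6), (1, 7), (3, 4), (3, 9), (4, 2), (4, 11), (5, 4), (5, 9), (8, 3), (8, 10), (10, 3), (10, 10)}; affine count = 12; |E(F_13)| = 13.

Discriminant check: Δ ∝ 4a³ + 27b² = 4·3³ + 27·6² = 4·27 + 27·36 ≡ 1 (mod 13). Nonzero ⇒ E is nonsingular.
For each x ∈ F_13, compute rhs = x³ + 3·x + 6 mod 13, then count y ∈ F_13 with y² ≡ rhs.
  x = 0: rhs = 6, matching y values: none (0 points).
  x = 1: rhs = 10, matching y values: 6, 7 (2 points).
  x = 2: rhs = 7, matching y values: none (0 points).
  x = 3: rhs = 3, matching y values: 4, 9 (2 points).
  x = 4: rhs = 4, matching y values: 2, 11 (2 points).
  x = 5: rhs = 3, matching y values: 4, 9 (2 points).
  x = 6: rhs = 6, matching y values: none (0 points).
  x = 7: rhs = 6, matching y values: none (0 points).
  x = 8: rhs = 9, matching y values: 3, 10 (2 points).
  x = 9: rhs = 8, matching y values: none (0 points).
  x = 10: rhs = 9, matching y values: 3, 10 (2 points).
  x = 11: rhs = 5, matching y values: none (0 points).
  x = 12: rhs = 2, matching y values: none (0 points).
Total affine count: 12.
Full point count |E(F_13)| = 12 + 1 = 13.
Hasse bound: |13 − (13+1)| = |-1| = 1 ≤ 2√13 ≈ 7.2111 ✓.
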